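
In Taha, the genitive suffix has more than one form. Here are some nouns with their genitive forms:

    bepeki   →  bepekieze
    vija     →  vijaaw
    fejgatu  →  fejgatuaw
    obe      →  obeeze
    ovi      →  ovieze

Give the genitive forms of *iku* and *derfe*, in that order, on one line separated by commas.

ikuaw, derfeeze

The alternation tracks the last vowel of the stem — -eze when the last vowel of the stem is a front vowel (*bepeki*, *obe*, *ovi*); -aw when the last vowel of the stem is a back vowel (*vija*, *fejgatu*).
Since the last vowel of *iku* is /u/ (a back vowel), it takes -aw, giving *ikuaw*.
The last vowel of *derfe* is /e/, which is a front vowel, so the suffix is -eze, giving *derfeeze*.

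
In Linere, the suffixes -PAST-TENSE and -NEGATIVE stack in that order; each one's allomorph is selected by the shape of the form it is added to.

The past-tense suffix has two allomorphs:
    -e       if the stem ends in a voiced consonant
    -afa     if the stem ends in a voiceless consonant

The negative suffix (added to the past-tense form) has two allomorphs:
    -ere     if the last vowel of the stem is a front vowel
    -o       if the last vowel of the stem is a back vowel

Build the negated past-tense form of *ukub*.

*ukub* — final consonant /b/ (voiced) → -e → *ukube*.
The past-tense form *ukube*: last vowel = /e/, a front vowel → -ere → *ukubeere*.

ukubeere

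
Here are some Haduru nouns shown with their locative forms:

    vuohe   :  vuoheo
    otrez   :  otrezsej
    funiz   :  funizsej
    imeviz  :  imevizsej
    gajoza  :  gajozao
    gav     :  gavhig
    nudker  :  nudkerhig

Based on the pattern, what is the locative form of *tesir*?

Looking at the final sound of each stem: -sej when the stem ends in a sibilant (*otrez*, *funiz*, *imeviz*); -hig when the stem ends in a non-sibilant consonant (*gav*, *nudker*); -o when the stem ends in a vowel (*vuohe*, *gajoza*).
*tesir*: final sound = /r/, a non-sibilant consonant → -hig → *tesirhig*.

tesirhig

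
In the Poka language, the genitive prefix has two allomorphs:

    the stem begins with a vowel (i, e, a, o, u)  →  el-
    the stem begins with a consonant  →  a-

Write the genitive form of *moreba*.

*moreba* — first sound /m/ (a consonant) → a- → *amoreba*.

amoreba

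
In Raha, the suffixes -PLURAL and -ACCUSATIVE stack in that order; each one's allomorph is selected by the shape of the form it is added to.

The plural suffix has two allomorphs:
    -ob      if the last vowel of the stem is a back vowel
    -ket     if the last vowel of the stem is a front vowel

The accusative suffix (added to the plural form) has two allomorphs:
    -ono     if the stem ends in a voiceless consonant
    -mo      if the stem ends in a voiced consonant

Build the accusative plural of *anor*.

anorobmo

Since the last vowel of *anor* is /o/ (a back vowel), it takes -ob, giving *anorob*.
The final consonant of the plural form *anorob* is /b/, which is voiced, so the accusative suffix is -mo, giving *anorobmo*.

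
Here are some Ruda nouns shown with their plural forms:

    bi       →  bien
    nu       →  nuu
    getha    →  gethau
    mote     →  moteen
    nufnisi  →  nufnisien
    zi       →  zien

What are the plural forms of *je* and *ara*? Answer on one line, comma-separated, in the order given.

jeen, arau

Looking at the last vowel of each stem: -en when the last vowel of the stem is a front vowel (*bi*, *mote*, *nufnisi*, *zi*); -u when the last vowel of the stem is a back vowel (*nu*, *getha*).
The last vowel of *je* is /e/, which is a front vowel, so the suffix is -en, giving *jeen*.
*ara*: last vowel = /a/, a back vowel → -u → *arau*.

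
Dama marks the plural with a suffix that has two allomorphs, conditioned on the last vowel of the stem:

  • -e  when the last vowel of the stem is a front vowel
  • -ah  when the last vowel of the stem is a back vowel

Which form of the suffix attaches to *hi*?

*hi*: last vowel = /i/, a front vowel → -e.

-e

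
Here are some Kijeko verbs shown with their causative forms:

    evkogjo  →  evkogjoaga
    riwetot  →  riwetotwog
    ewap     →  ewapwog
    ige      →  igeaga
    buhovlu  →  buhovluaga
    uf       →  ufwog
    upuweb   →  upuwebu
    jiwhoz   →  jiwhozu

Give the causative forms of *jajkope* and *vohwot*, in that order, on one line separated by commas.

The pattern is voicing of the final sound: -wog when the stem ends in a voiceless consonant (*riwetot*, *ewap*, *uf*); -u when the stem ends in a voiced consonant (*upuweb*, *jiwhoz*); -aga when the stem ends in a vowel (*evkogjo*, *ige*, *buhovlu*).
Since the final sound of *jajkope* is /e/ (a vowel), it takes -aga, giving *jajkopeaga*.
Since the final sound of *vohwot* is /t/ (a voiceless consonant), it takes -wog, giving *vohwotwog*.

jajkopeaga, vohwotwog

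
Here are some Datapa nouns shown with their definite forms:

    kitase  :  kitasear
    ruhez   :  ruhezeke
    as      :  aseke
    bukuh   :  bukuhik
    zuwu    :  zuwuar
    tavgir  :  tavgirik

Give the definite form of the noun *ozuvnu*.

ozuvnuar

The pattern is sibilance of the final sound: -eke when the stem ends in a sibilant (*ruhez*, *as*); -ik when the stem ends in a non-sibilant consonant (*bukuh*, *tavgir*); -ar when the stem ends in a vowel (*kitase*, *zuwu*).
*ozuvnu*: final sound = /u/, a vowel → -ar → *ozuvnuar*.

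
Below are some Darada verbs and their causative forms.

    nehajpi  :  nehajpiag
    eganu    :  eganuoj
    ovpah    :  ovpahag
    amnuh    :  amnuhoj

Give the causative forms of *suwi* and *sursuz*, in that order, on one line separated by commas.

suwiag, sursuzoj

The pattern is rounding harmony: -oj when the last vowel of the stem is a rounded vowel (*eganu*, *amnuh*); -ag when the last vowel of the stem is an unrounded vowel (*nehajpi*, *ovpah*).
*suwi*: last vowel = /i/, an unrounded vowel → -ag → *suwiag*.
*sursuz* — last vowel /u/ (a rounded vowel) → -oj → *sursuzoj*.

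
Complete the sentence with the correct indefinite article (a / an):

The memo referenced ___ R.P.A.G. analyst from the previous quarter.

an

The indefinite article is chosen by the initial *sound* of the following word, not its spelling.
The initialism *R.P.A.G.* is read letter by letter; the first letter, R, is pronounced /ɑr/, which begins with a vowel sound.
So the article is *an*: The memo referenced an R.P.A.G. analyst from the previous quarter.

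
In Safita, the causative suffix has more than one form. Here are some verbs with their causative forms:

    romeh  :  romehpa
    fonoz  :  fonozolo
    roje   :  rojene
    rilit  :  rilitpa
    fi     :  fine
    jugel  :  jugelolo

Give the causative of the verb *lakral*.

lakralolo

Looking at the final sound of each stem: -pa when the stem ends in a voiceless consonant (*romeh*, *rilit*); -olo when the stem ends in a voiced consonant (*fonoz*, *jugel*); -ne when the stem ends in a vowel (*roje*, *fi*).
*lakral* — final sound /l/ (a voiced consonant) → -olo → *lakralolo*.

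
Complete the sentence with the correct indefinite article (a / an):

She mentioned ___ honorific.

an

The indefinite article is chosen by the initial *sound* of the following word, not its spelling.
*honorific* begins with the sound /ɒ/ (silent h) — a vowel sound.
So the article is *an*: She mentioned an honorific.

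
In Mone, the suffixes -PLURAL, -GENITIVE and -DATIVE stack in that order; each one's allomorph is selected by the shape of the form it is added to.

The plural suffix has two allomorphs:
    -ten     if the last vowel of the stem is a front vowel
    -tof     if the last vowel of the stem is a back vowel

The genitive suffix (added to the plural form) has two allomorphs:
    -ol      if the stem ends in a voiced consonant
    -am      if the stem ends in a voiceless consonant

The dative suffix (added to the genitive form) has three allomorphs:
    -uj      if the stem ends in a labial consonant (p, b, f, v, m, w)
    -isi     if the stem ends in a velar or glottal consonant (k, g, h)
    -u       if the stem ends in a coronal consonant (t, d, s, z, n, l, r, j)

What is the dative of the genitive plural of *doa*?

*doa*: last vowel = /a/, a back vowel → -tof → *doatof*.
The plural form *doatof* — final consonant /f/ (voiceless) → -am → *doatofam*.
The genitive form *doatofam* — final consonant /m/ (labial) → -uj → *doatofamuj*.

doatofamuj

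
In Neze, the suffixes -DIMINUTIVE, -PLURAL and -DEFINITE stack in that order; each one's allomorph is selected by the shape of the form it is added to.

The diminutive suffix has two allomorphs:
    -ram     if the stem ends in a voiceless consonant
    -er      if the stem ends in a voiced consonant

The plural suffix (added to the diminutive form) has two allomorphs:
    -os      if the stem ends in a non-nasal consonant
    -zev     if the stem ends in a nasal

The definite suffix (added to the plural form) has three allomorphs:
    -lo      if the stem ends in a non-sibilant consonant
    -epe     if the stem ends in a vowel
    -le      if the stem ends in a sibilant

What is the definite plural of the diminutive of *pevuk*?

pevukramzevlo

Since the final consonant of *pevuk* is /k/ (voiceless), it takes -ram, giving *pevukram*.
The diminutive form *pevukram* — final consonant /m/ (a nasal) → -zev → *pevukramzev*.
The plural form *pevukramzev* — final sound /v/ (a non-sibilant consonant) → -lo → *pevukramzevlo*.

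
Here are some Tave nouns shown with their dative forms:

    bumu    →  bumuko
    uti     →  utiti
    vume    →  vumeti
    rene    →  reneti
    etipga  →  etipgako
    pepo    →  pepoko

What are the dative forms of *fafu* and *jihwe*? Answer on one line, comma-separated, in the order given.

fafuko, jihweti

The suffix is conditioned by the last vowel: -ti when the last vowel of the stem is a front vowel (*uti*, *vume*, *rene*); -ko when the last vowel of the stem is a back vowel (*bumu*, *etipga*, *pepo*).
*fafu* — last vowel /u/ (a back vowel) → -ko → *fafuko*.
*jihwe* — last vowel /e/ (a front vowel) → -ti → *jihweti*.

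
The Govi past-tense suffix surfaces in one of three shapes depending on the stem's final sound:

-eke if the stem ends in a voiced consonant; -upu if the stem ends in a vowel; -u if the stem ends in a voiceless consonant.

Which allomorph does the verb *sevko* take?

-upu

*sevko* — final sound /o/ (a vowel) → -upu.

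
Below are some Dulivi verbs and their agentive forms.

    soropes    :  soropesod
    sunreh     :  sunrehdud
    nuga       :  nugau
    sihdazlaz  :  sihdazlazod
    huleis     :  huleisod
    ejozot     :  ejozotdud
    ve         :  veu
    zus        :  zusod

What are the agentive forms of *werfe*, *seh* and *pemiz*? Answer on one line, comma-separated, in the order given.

The suffix is conditioned by the final sound: -od when the stem ends in a sibilant (*soropes*, *sihdazlaz*, *huleis*, *zus*); -dud when the stem ends in a non-sibilant consonant (*sunreh*, *ejozot*); -u when the stem ends in a vowel (*nuga*, *ve*).
The final sound of *werfe* is /e/, which is a vowel, so the suffix is -u, giving *werfeu*.
*seh* — final sound /h/ (a non-sibilant consonant) → -dud → *sehdud*.
*pemiz*: final sound = /z/, a sibilant → -od → *pemizod*.

werfeu, sehdud, pemizod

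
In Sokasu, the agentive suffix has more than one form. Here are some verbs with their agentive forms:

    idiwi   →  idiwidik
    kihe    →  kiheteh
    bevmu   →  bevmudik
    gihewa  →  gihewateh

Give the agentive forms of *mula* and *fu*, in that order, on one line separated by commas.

mulateh, fudik

The alternation tracks the last vowel of the stem — -dik when the last vowel of the stem is a high vowel (*idiwi*, *bevmu*); -teh when the last vowel of the stem is a non-high vowel (*kihe*, *gihewa*).
Since the last vowel of *mula* is /a/ (a non-high vowel), it takes -teh, giving *mulateh*.
*fu*: last vowel = /u/, a high vowel → -dik → *fudik*.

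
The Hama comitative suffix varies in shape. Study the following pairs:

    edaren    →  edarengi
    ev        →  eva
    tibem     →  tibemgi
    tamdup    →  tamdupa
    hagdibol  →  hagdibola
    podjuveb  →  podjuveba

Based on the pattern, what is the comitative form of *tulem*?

The alternation tracks the final consonant of the stem — -gi when the stem ends in a nasal (*edaren*, *tibem*); -a when the stem ends in a non-nasal consonant (*ev*, *tamdup*, *hagdibol*, *podjuveb*).
Since the final consonant of *tulem* is /m/ (a nasal), it takes -gi, giving *tulemgi*.

tulemgi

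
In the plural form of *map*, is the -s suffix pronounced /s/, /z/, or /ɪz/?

The stem *map* ends in a voiceless non-sibilant consonant.
The plural suffix surfaces as /ɪz/ after sibilants, /s/ after other voiceless consonants, and /z/ after other voiced sounds.
So the plural -s on *map* is pronounced /s/.

/s/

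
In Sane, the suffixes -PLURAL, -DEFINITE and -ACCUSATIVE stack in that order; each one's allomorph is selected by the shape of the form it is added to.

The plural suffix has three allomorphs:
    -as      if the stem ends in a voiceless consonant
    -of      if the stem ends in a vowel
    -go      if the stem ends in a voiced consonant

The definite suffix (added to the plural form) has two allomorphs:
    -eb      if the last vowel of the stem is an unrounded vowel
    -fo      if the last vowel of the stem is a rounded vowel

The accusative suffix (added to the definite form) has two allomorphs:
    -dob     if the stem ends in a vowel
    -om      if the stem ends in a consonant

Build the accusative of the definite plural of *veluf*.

*veluf* — final sound /f/ (a voiceless consonant) → -as → *velufas*.
The plural form *velufas* — last vowel /a/ (an unrounded vowel) → -eb → *velufaseb*.
The final sound of the definite form *velufaseb* is /b/, which is a consonant, so the accusative suffix is -om, giving *velufasebom*.

velufasebom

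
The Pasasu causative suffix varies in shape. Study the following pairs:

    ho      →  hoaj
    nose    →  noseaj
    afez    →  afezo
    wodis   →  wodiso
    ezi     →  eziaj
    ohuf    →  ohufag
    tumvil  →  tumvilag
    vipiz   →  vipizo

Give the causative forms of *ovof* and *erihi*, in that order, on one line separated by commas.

Looking at the final sound of each stem: -o when the stem ends in a sibilant (*afez*, *wodis*, *vipiz*); -ag when the stem ends in a non-sibilant consonant (*ohuf*, *tumvil*); -aj when the stem ends in a vowel (*ho*, *nose*, *ezi*).
*ovof* — final sound /f/ (a non-sibilant consonant) → -ag → *ovofag*.
*erihi*: final sound = /i/, a vowel → -aj → *erihiaj*.

ovofag, erihiaj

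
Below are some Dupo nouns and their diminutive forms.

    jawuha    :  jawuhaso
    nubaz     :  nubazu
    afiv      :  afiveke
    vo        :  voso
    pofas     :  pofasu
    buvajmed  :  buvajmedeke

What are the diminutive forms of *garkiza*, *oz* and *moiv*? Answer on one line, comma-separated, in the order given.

The suffix is conditioned by the final sound: -u when the stem ends in a sibilant (*nubaz*, *pofas*); -eke when the stem ends in a non-sibilant consonant (*afiv*, *buvajmed*); -so when the stem ends in a vowel (*jawuha*, *vo*).
The final sound of *garkiza* is /a/, which is a vowel, so the suffix is -so, giving *garkizaso*.
Since the final sound of *oz* is /z/ (a sibilant), it takes -u, giving *ozu*.
*moiv* — final sound /v/ (a non-sibilant consonant) → -eke → *moiveke*.

garkizaso, ozu, moiveke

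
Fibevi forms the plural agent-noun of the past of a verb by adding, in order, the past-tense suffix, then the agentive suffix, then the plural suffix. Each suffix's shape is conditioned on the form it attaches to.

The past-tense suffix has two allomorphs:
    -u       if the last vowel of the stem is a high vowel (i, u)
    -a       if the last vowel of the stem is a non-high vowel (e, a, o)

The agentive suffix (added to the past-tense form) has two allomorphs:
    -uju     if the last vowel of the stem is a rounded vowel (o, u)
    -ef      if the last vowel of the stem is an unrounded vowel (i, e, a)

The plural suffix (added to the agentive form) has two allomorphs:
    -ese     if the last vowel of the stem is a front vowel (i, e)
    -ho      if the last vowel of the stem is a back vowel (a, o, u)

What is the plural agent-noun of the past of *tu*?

*tu*: last vowel = /u/, a high vowel → -u → *tuu*.
The past-tense form *tuu*: last vowel = /u/, a rounded vowel → -uju → *tuuuju*.
The agentive form *tuuuju* — last vowel /u/ (a back vowel) → -ho → *tuuujuho*.

tuuujuho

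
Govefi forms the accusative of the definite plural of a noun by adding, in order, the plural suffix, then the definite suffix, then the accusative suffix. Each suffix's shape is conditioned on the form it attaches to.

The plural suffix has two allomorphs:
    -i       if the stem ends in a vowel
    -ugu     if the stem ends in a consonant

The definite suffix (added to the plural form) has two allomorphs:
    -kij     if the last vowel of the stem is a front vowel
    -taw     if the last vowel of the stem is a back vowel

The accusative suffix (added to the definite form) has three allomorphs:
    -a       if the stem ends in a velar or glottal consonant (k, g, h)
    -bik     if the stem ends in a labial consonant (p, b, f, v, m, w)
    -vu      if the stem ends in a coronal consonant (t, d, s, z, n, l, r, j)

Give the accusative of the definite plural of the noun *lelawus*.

*lelawus* — final sound /s/ (a consonant) → -ugu → *lelawusugu*.
The plural form *lelawusugu*: last vowel = /u/, a back vowel → -taw → *lelawusugutaw*.
The definite form *lelawusugutaw* — final consonant /w/ (labial) → -bik → *lelawusugutawbik*.

lelawusugutawbik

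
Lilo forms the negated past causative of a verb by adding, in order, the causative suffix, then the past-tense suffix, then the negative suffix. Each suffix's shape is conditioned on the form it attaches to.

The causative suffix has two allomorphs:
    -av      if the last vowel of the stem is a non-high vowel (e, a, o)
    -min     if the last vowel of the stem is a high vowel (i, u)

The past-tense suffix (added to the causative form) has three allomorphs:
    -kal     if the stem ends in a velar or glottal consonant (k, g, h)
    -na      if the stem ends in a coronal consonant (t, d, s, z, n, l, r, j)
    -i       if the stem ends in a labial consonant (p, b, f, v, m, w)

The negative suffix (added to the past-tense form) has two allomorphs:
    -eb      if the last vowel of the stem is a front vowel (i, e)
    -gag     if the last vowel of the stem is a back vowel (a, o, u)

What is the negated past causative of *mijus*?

mijusminnagag

*mijus* — last vowel /u/ (a high vowel) → -min → *mijusmin*.
Since the final consonant of the causative form *mijusmin* is /n/ (coronal), it takes -na, giving *mijusminna*.
Since the last vowel of the past-tense form *mijusminna* is /a/ (a back vowel), it takes -gag, giving *mijusminnagag*.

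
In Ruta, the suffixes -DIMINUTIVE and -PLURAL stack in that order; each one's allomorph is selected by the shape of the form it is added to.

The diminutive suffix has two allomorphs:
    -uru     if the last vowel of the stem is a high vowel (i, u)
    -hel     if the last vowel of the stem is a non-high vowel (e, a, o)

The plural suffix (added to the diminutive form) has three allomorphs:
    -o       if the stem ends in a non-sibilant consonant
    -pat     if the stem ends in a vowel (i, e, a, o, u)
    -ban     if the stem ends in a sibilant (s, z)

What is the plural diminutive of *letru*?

letruurupat

*letru*: last vowel = /u/, a high vowel → -uru → *letruuru*.
Since the final sound of the diminutive form *letruuru* is /u/ (a vowel), it takes -pat, giving *letruurupat*.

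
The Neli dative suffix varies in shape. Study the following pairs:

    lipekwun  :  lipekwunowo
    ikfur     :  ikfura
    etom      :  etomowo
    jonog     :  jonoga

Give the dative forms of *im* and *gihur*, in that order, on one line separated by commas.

Looking at the final consonant of each stem: -owo when the stem ends in a nasal (*lipekwun*, *etom*); -a when the stem ends in a non-nasal consonant (*ikfur*, *jonog*).
*im* — final consonant /m/ (a nasal) → -owo → *imowo*.
The final consonant of *gihur* is /r/, which is non-nasal, so the suffix is -a, giving *gihura*.

imowo, gihura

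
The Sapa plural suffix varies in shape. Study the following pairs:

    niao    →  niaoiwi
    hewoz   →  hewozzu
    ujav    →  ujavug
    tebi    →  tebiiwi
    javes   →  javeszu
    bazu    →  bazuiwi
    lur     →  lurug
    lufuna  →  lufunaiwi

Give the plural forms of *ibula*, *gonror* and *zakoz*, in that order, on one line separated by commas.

Looking at the final sound of each stem: -zu when the stem ends in a sibilant (*hewoz*, *javes*); -ug when the stem ends in a non-sibilant consonant (*ujav*, *lur*); -iwi when the stem ends in a vowel (*niao*, *tebi*, *bazu*, *lufuna*).
*ibula*: final sound = /a/, a vowel → -iwi → *ibulaiwi*.
Since the final sound of *gonror* is /r/ (a non-sibilant consonant), it takes -ug, giving *gonrorug*.
Since the final sound of *zakoz* is /z/ (a sibilant), it takes -zu, giving *zakozzu*.

ibulaiwi, gonrorug, zakozzu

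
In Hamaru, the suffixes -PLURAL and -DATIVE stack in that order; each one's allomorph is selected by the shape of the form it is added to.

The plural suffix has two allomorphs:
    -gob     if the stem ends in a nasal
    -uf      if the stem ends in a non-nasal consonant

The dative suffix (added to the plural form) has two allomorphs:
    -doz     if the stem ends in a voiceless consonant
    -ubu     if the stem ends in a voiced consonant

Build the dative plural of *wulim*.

wulimgobubu

The final consonant of *wulim* is /m/, which is a nasal, so the plural suffix is -gob, giving *wulimgob*.
The plural form *wulimgob* — final consonant /b/ (voiced) → -ubu → *wulimgobubu*.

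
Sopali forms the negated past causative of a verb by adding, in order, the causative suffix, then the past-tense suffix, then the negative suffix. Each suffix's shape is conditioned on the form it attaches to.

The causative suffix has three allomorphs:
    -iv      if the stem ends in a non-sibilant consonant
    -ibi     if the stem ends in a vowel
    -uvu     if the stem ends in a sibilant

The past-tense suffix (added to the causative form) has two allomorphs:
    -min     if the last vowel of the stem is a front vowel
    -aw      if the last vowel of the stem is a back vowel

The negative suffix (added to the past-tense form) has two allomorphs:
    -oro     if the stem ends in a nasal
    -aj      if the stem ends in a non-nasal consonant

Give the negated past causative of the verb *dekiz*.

dekizuvuawaj

The final sound of *dekiz* is /z/, which is a sibilant, so the causative suffix is -uvu, giving *dekizuvu*.
Since the last vowel of the causative form *dekizuvu* is /u/ (a back vowel), it takes -aw, giving *dekizuvuaw*.
The past-tense form *dekizuvuaw*: final consonant = /w/, non-nasal → -aj → *dekizuvuawaj*.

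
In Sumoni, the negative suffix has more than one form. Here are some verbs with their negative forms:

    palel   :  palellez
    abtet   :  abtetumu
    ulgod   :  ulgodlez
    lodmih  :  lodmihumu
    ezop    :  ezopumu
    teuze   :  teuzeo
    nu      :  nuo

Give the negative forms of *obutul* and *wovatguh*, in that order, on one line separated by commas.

obutullez, wovatguhumu

The suffix is conditioned by the final sound: -umu when the stem ends in a voiceless consonant (*abtet*, *lodmih*, *ezop*); -lez when the stem ends in a voiced consonant (*palel*, *ulgod*); -o when the stem ends in a vowel (*teuze*, *nu*).
The final sound of *obutul* is /l/, which is a voiced consonant, so the suffix is -lez, giving *obutullez*.
*wovatguh*: final sound = /h/, a voiceless consonant → -umu → *wovatguhumu*.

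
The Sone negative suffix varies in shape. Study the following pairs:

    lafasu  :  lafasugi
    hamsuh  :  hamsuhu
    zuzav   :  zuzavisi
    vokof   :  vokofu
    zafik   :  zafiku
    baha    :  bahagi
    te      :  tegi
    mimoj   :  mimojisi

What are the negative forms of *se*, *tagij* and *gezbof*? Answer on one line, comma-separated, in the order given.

segi, tagijisi, gezbofu

The suffix is conditioned by the final sound: -u when the stem ends in a voiceless consonant (*hamsuh*, *vokof*, *zafik*); -isi when the stem ends in a voiced consonant (*zuzav*, *mimoj*); -gi when the stem ends in a vowel (*lafasu*, *baha*, *te*).
*se* — final sound /e/ (a vowel) → -gi → *segi*.
*tagij*: final sound = /j/, a voiced consonant → -isi → *tagijisi*.
Since the final sound of *gezbof* is /f/ (a voiceless consonant), it takes -u, giving *gezbofu*.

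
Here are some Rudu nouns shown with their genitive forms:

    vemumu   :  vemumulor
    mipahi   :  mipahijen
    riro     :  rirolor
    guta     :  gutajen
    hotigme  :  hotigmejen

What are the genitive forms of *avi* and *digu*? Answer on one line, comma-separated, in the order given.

The suffix is conditioned by the last vowel: -lor when the last vowel of the stem is a rounded vowel (*vemumu*, *riro*); -jen when the last vowel of the stem is an unrounded vowel (*mipahi*, *guta*, *hotigme*).
Since the last vowel of *avi* is /i/ (an unrounded vowel), it takes -jen, giving *avijen*.
*digu* — last vowel /u/ (a rounded vowel) → -lor → *digulor*.

avijen, digulor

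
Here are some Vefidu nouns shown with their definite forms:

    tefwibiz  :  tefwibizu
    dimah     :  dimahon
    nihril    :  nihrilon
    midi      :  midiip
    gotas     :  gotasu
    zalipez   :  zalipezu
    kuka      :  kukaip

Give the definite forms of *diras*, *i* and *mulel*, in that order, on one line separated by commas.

The pattern is sibilance of the final sound: -u when the stem ends in a sibilant (*tefwibiz*, *gotas*, *zalipez*); -on when the stem ends in a non-sibilant consonant (*dimah*, *nihril*); -ip when the stem ends in a vowel (*midi*, *kuka*).
*diras* — final sound /s/ (a sibilant) → -u → *dirasu*.
*i* — final sound /i/ (a vowel) → -ip → *iip*.
The final sound of *mulel* is /l/, which is a non-sibilant consonant, so the suffix is -on, giving *mulelon*.

dirasu, iip, mulelon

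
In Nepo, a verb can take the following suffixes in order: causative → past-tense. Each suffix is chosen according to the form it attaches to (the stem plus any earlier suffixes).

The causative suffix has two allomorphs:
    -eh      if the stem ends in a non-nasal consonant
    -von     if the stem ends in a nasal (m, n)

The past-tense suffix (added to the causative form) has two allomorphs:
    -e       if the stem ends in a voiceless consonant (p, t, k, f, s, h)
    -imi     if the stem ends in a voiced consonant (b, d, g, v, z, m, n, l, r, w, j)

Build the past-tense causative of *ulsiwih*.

*ulsiwih* — final consonant /h/ (non-nasal) → -eh → *ulsiwiheh*.
Since the final consonant of the causative form *ulsiwiheh* is /h/ (voiceless), it takes -e, giving *ulsiwihehe*.

ulsiwihehe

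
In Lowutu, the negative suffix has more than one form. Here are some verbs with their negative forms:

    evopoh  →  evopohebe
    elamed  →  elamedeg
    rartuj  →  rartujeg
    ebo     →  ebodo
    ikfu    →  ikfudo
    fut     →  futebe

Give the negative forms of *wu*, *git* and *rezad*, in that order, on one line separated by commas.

wudo, gitebe, rezadeg

The pattern is voicing of the final sound: -ebe when the stem ends in a voiceless consonant (*evopoh*, *fut*); -eg when the stem ends in a voiced consonant (*elamed*, *rartuj*); -do when the stem ends in a vowel (*ebo*, *ikfu*).
*wu* — final sound /u/ (a vowel) → -do → *wudo*.
*git* — final sound /t/ (a voiceless consonant) → -ebe → *gitebe*.
*rezad*: final sound = /d/, a voiced consonant → -eg → *rezadeg*.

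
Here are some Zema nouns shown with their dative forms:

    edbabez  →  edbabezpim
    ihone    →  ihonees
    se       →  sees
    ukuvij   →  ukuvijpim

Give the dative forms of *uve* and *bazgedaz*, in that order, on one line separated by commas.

The pattern is consonant vs. vowel: -pim when the stem ends in a consonant (*edbabez*, *ukuvij*); -es when the stem ends in a vowel (*ihone*, *se*).
*uve*: final sound = /e/, a vowel → -es → *uvees*.
Since the final sound of *bazgedaz* is /z/ (a consonant), it takes -pim, giving *bazgedazpim*.

uvees, bazgedazpim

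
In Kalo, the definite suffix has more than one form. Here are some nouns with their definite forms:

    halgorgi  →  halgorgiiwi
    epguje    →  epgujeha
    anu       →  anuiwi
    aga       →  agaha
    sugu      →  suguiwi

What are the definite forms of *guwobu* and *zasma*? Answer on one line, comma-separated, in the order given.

The pattern is height harmony: -iwi when the last vowel of the stem is a high vowel (*halgorgi*, *anu*, *sugu*); -ha when the last vowel of the stem is a non-high vowel (*epguje*, *aga*).
*guwobu* — last vowel /u/ (a high vowel) → -iwi → *guwobuiwi*.
Since the last vowel of *zasma* is /a/ (a non-high vowel), it takes -ha, giving *zasmaha*.

guwobuiwi, zasmaha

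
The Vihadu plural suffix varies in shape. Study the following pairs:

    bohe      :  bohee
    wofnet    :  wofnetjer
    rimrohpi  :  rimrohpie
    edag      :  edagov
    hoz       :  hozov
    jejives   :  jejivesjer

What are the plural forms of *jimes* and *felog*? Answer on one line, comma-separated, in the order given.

jimesjer, felogov

The alternation tracks the final sound of the stem — -jer when the stem ends in a voiceless consonant (*wofnet*, *jejives*); -ov when the stem ends in a voiced consonant (*edag*, *hoz*); -e when the stem ends in a vowel (*bohe*, *rimrohpi*).
Since the final sound of *jimes* is /s/ (a voiceless consonant), it takes -jer, giving *jimesjer*.
*felog* — final sound /g/ (a voiced consonant) → -ov → *felogov*.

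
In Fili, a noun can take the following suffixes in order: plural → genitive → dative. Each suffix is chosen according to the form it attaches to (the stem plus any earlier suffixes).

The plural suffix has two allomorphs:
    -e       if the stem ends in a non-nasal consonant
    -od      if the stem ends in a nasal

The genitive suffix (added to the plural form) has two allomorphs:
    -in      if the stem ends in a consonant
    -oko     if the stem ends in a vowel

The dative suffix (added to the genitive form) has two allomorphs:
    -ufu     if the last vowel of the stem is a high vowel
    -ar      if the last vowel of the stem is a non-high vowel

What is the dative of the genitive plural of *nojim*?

Since the final consonant of *nojim* is /m/ (a nasal), it takes -od, giving *nojimod*.
Since the final sound of the plural form *nojimod* is /d/ (a consonant), it takes -in, giving *nojimodin*.
Since the last vowel of the genitive form *nojimodin* is /i/ (a high vowel), it takes -ufu, giving *nojimodinufu*.

nojimodinufu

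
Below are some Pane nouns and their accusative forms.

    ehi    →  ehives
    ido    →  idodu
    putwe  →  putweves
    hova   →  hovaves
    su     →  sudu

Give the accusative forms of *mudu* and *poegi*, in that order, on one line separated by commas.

mududu, poegives

The alternation tracks the last vowel of the stem — -du when the last vowel of the stem is a rounded vowel (*ido*, *su*); -ves when the last vowel of the stem is an unrounded vowel (*ehi*, *putwe*, *hova*).
Since the last vowel of *mudu* is /u/ (a rounded vowel), it takes -du, giving *mududu*.
Since the last vowel of *poegi* is /i/ (an unrounded vowel), it takes -ves, giving *poegives*.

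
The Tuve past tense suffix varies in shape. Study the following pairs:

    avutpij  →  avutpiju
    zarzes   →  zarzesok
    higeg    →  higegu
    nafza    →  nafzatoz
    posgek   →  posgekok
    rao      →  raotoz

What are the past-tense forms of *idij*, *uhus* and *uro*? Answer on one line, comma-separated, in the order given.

idiju, uhusok, urotoz

The suffix is conditioned by the final sound: -ok when the stem ends in a voiceless consonant (*zarzes*, *posgek*); -u when the stem ends in a voiced consonant (*avutpij*, *higeg*); -toz when the stem ends in a vowel (*nafza*, *rao*).
*idij*: final sound = /j/, a voiced consonant → -u → *idiju*.
The final sound of *uhus* is /s/, which is a voiceless consonant, so the suffix is -ok, giving *uhusok*.
*uro* — final sound /o/ (a vowel) → -toz → *urotoz*.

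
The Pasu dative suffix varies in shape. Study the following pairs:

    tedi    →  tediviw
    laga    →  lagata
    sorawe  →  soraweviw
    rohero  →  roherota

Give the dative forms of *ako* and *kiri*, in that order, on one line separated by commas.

The alternation tracks the last vowel of the stem — -viw when the last vowel of the stem is a front vowel (*tedi*, *sorawe*); -ta when the last vowel of the stem is a back vowel (*laga*, *rohero*).
Since the last vowel of *ako* is /o/ (a back vowel), it takes -ta, giving *akota*.
Since the last vowel of *kiri* is /i/ (a front vowel), it takes -viw, giving *kiriviw*.

akota, kiriviw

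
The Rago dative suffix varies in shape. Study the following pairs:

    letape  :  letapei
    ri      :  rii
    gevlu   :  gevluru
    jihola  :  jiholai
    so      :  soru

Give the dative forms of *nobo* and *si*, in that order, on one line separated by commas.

noboru, sii

The pattern is rounding harmony: -ru when the last vowel of the stem is a rounded vowel (*gevlu*, *so*); -i when the last vowel of the stem is an unrounded vowel (*letape*, *ri*, *jihola*).
*nobo*: last vowel = /o/, a rounded vowel → -ru → *noboru*.
Since the last vowel of *si* is /i/ (an unrounded vowel), it takes -i, giving *sii*.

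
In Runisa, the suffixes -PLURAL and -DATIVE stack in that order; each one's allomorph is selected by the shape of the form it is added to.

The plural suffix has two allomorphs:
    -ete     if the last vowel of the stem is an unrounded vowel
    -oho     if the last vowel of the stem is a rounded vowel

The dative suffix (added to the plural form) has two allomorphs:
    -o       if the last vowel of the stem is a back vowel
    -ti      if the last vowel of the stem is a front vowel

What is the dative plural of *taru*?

The last vowel of *taru* is /u/, which is a rounded vowel, so the plural suffix is -oho, giving *taruoho*.
Since the last vowel of the plural form *taruoho* is /o/ (a back vowel), it takes -o, giving *taruohoo*.

taruohoo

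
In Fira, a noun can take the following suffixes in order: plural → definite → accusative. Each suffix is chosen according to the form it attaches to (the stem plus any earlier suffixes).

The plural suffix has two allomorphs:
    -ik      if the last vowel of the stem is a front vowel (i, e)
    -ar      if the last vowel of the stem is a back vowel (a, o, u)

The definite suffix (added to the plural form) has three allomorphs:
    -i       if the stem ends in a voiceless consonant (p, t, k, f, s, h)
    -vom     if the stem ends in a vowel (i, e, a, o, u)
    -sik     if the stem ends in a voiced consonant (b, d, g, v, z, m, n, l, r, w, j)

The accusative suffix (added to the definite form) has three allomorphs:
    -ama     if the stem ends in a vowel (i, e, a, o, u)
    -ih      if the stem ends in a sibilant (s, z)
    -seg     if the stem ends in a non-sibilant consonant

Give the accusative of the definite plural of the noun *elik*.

elikikiama

*elik*: last vowel = /i/, a front vowel → -ik → *elikik*.
Since the final sound of the plural form *elikik* is /k/ (a voiceless consonant), it takes -i, giving *elikiki*.
Since the final sound of the definite form *elikiki* is /i/ (a vowel), it takes -ama, giving *elikikiama*.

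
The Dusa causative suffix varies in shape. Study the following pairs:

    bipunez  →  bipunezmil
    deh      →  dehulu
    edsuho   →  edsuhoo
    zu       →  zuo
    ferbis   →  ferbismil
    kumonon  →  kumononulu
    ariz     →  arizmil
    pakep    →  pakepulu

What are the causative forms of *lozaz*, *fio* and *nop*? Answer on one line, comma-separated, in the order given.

The suffix is conditioned by the final sound: -mil when the stem ends in a sibilant (*bipunez*, *ferbis*, *ariz*); -ulu when the stem ends in a non-sibilant consonant (*deh*, *kumonon*, *pakep*); -o when the stem ends in a vowel (*edsuho*, *zu*).
Since the final sound of *lozaz* is /z/ (a sibilant), it takes -mil, giving *lozazmil*.
*fio*: final sound = /o/, a vowel → -o → *fioo*.
Since the final sound of *nop* is /p/ (a non-sibilant consonant), it takes -ulu, giving *nopulu*.

lozazmil, fioo, nopulu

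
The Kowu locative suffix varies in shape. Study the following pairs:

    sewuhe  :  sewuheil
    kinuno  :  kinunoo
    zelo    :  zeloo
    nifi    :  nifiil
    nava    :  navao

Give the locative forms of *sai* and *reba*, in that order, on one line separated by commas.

The alternation tracks the last vowel of the stem — -il when the last vowel of the stem is a front vowel (*sewuhe*, *nifi*); -o when the last vowel of the stem is a back vowel (*kinuno*, *zelo*, *nava*).
Since the last vowel of *sai* is /i/ (a front vowel), it takes -il, giving *saiil*.
Since the last vowel of *reba* is /a/ (a back vowel), it takes -o, giving *rebao*.

saiil, rebao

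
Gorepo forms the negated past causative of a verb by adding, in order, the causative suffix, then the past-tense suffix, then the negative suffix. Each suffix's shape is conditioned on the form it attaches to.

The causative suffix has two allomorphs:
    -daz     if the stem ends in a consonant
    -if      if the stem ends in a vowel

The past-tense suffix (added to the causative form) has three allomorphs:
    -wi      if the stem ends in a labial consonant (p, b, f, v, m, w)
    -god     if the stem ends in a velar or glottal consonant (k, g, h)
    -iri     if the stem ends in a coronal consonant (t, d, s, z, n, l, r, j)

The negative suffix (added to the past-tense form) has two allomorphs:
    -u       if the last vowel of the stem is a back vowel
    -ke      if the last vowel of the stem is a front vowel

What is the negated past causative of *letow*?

The final sound of *letow* is /w/, which is a consonant, so the causative suffix is -daz, giving *letowdaz*.
Since the final consonant of the causative form *letowdaz* is /z/ (coronal), it takes -iri, giving *letowdaziri*.
The past-tense form *letowdaziri*: last vowel = /i/, a front vowel → -ke → *letowdazirike*.

letowdazirike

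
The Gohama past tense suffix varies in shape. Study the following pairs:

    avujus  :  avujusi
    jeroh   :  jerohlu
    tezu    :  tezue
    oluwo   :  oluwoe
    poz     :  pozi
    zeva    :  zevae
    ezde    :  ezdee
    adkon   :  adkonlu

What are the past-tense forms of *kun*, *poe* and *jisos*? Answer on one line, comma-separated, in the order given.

Looking at the final sound of each stem: -i when the stem ends in a sibilant (*avujus*, *poz*); -lu when the stem ends in a non-sibilant consonant (*jeroh*, *adkon*); -e when the stem ends in a vowel (*tezu*, *oluwo*, *zeva*, *ezde*).
*kun* — final sound /n/ (a non-sibilant consonant) → -lu → *kunlu*.
The final sound of *poe* is /e/, which is a vowel, so the suffix is -e, giving *poee*.
Since the final sound of *jisos* is /s/ (a sibilant), it takes -i, giving *jisosi*.

kunlu, poee, jisosi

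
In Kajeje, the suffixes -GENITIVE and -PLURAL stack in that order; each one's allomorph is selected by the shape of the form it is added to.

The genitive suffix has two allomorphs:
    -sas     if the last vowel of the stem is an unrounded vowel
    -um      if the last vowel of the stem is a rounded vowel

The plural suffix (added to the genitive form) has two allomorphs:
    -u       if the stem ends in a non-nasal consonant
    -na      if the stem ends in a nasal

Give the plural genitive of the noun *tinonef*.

Since the last vowel of *tinonef* is /e/ (an unrounded vowel), it takes -sas, giving *tinonefsas*.
Since the final consonant of the genitive form *tinonefsas* is /s/ (non-nasal), it takes -u, giving *tinonefsasu*.

tinonefsasu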